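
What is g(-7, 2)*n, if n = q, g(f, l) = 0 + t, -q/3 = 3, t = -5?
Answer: 45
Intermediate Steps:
q = -9 (q = -3*3 = -9)
g(f, l) = -5 (g(f, l) = 0 - 5 = -5)
n = -9
g(-7, 2)*n = -5*(-9) = 45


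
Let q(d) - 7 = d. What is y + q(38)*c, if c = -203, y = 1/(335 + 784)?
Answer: -10222064/1119 ≈ -9135.0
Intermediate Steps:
y = 1/1119 ≈ 0.00089366
q(d) = 7 + d
y + q(38)*c = 1/1119 + (7 + 38)*(-203) = 1/1119 + 45*(-203) = 1/1119 - 9135 = -10222064/1119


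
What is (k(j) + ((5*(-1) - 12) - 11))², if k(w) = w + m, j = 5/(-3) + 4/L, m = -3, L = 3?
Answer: 8836/9 ≈ 981.78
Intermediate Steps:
j = -⅓ (j = 5/(-3) + 4/3 = 5*(-⅓) + 4*(⅓) = -5/3 + 4/3 = -⅓ ≈ -0.33333)
k(w) = -3 + w (k(w) = w - 3 = -3 + w)
(k(j) + ((5*(-1) - 12) - 11))² = ((-3 - ⅓) + ((5*(-1) - 12) - 11))² = (-10/3 + ((-5 - 12) - 11))² = (-10/3 + (-17 - 11))² = (-10/3 - 28)² = (-94/3)² = 8836/9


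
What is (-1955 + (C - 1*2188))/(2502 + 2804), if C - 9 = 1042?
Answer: -1546/2653 ≈ -0.58274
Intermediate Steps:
C = 1051 (C = 9 + 1042 = 1051)
(-1955 + (C - 1*2188))/(2502 + 2804) = (-1955 + (1051 - 1*2188))/(2502 + 2804) = (-1955 + (1051 - 2188))/5306 = (-1955 - 1137)*(1/5306) = -3092*1/5306 = -1546/2653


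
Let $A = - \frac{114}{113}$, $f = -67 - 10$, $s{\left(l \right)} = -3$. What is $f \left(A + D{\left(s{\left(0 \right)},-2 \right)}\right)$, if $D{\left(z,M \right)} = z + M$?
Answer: $\frac{52283}{113} \approx 462.68$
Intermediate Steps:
$D{\left(z,M \right)} = M + z$
$f = -77$ ($f = -67 - 10 = -77$)
$A = - \frac{114}{113}$ ($A = \left(-114\right) \frac{1}{113} = - \frac{114}{113} \approx -1.0089$)
$f \left(A + D{\left(s{\left(0 \right)},-2 \right)}\right) = - 77 \left(- \frac{114}{113} - 5\right) = \left(-77\right) \left(- \frac{679}{113}\right) = \frac{52283}{113}$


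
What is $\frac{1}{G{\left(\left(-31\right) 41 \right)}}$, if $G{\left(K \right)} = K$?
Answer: $- \frac{1}{1271} \approx -0.00078678$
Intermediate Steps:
$\frac{1}{G{\left(\left(-31\right) 41 \right)}} = \frac{1}{\left(-31\right) 41} = \frac{1}{-1271} = - \frac{1}{1271}$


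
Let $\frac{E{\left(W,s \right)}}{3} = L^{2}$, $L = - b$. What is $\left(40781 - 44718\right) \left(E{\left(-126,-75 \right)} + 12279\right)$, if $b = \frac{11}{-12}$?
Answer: $- \frac{2320912681}{48} \approx -4.8352 \cdot 10^{7}$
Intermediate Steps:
$b = - \frac{11}{12}$ ($b = 11 \left(- \frac{1}{12}\right) = - \frac{11}{12} \approx -0.91667$)
$L = \frac{11}{12}$ ($L = \left(-1\right) \left(- \frac{11}{12}\right) = \frac{11}{12} \approx 0.91667$)
$E{\left(W,s \right)} = \frac{121}{48}$ ($E{\left(W,s \right)} = 3 \left(\frac{11}{12}\right)^{2} = 3 \cdot \frac{121}{144} = \frac{121}{48}$)
$\left(40781 - 44718\right) \left(E{\left(-126,-75 \right)} + 12279\right) = \left(40781 - 44718\right) \left(\frac{121}{48} + 12279\right) = \left(-3937\right) \frac{589513}{48} = - \frac{2320912681}{48}$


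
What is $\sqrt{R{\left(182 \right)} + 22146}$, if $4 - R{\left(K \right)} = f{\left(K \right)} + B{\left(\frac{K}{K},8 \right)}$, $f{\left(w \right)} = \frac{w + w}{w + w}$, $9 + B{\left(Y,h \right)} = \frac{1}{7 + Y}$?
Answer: $\frac{\sqrt{354526}}{4} \approx 148.86$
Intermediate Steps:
$B{\left(Y,h \right)} = -9 + \frac{1}{7 + Y}$
$f{\left(w \right)} = 1$ ($f{\left(w \right)} = \frac{2 w}{2 w} = 2 w \frac{1}{2 w} = 1$)
$R{\left(K \right)} = \frac{95}{8}$ ($R{\left(K \right)} = 4 - \left(1 + \frac{-62 - 9 \frac{K}{K}}{7 + \frac{K}{K}}\right) = 4 - \left(1 + \frac{-62 - 9}{7 + 1}\right) = 4 - \left(1 + \frac{-62 - 9}{8}\right) = 4 - \left(1 + \frac{1}{8} \left(-71\right)\right) = 4 - \left(1 - \frac{71}{8}\right) = 4 - - \frac{63}{8} = 4 + \frac{63}{8} = \frac{95}{8}$)
$\sqrt{R{\left(182 \right)} + 22146} = \sqrt{\frac{95}{8} + 22146} = \sqrt{\frac{177263}{8}} = \frac{\sqrt{354526}}{4}$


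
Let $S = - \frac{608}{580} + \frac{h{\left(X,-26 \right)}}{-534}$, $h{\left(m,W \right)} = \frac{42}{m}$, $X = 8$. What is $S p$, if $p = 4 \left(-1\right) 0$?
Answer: $0$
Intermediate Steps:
$p = 0$ ($p = \left(-4\right) 0 = 0$)
$S = - \frac{109239}{103240}$ ($S = - \frac{608}{580} + \frac{42 \cdot \frac{1}{8}}{-534} = \left(-608\right) \frac{1}{580} + 42 \cdot \frac{1}{8} \left(- \frac{1}{534}\right) = - \frac{152}{145} + \frac{21}{4} \left(- \frac{1}{534}\right) = - \frac{152}{145} - \frac{7}{712} = - \frac{109239}{103240} \approx -1.0581$)
$S p = \left(- \frac{109239}{103240}\right) 0 = 0$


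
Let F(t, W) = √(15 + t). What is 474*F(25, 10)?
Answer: 948*√10 ≈ 2997.8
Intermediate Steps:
474*F(25, 10) = 474*√(15 + 25) = 474*√40 = 474*(2*√10) = 948*√10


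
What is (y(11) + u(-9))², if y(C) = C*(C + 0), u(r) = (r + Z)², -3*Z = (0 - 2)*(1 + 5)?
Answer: 21316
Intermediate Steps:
Z = 4 (Z = -(0 - 2)*(1 + 5)/3 = -(-2)*6/3 = -⅓*(-12) = 4)
u(r) = (4 + r)² (u(r) = (r + 4)² = (4 + r)²)
y(C) = C² (y(C) = C*C = C²)
(y(11) + u(-9))² = (11² + (4 - 9)²)² = (121 + (-5)²)² = (121 + 25)² = 146² = 21316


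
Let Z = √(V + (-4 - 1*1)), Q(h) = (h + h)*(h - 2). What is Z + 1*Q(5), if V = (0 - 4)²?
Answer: 30 + √11 ≈ 33.317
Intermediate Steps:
V = 16 (V = (-4)² = 16)
Q(h) = 2*h*(-2 + h) (Q(h) = (2*h)*(-2 + h) = 2*h*(-2 + h))
Z = √11 (Z = √(16 + (-4 - 1*1)) = √(16 + (-4 - 1)) = √(16 - 5) = √11 ≈ 3.3166)
Z + 1*Q(5) = √11 + 1*(2*5*(-2 + 5)) = √11 + 1*(2*5*3) = √11 + 1*30 = √11 + 30 = 30 + √11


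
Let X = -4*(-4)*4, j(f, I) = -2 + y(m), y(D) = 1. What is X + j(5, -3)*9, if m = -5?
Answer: 55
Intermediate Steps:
j(f, I) = -1 (j(f, I) = -2 + 1 = -1)
X = 64 (X = 16*4 = 64)
X + j(5, -3)*9 = 64 - 1*9 = 64 - 9 = 55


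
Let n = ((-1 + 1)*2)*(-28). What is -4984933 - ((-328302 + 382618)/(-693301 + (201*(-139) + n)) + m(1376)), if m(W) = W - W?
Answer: -898833255651/180310 ≈ -4.9849e+6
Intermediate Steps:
m(W) = 0
n = 0 (n = (0*2)*(-28) = 0*(-28) = 0)
-4984933 - ((-328302 + 382618)/(-693301 + (201*(-139) + n)) + m(1376)) = -4984933 - ((-328302 + 382618)/(-693301 + (201*(-139) + 0)) + 0) = -4984933 - (54316/(-693301 + (-27939 + 0)) + 0) = -4984933 - (54316/(-693301 - 27939) + 0) = -4984933 - (54316/(-721240) + 0) = -4984933 - (54316*(-1/721240) + 0) = -4984933 - (-13579/180310 + 0) = -4984933 - 1*(-13579/180310) = -4984933 + 13579/180310 = -898833255651/180310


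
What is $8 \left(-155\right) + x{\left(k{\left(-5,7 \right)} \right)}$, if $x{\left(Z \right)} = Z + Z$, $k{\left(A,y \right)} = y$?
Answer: $-1226$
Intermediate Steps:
$x{\left(Z \right)} = 2 Z$
$8 \left(-155\right) + x{\left(k{\left(-5,7 \right)} \right)} = 8 \left(-155\right) + 2 \cdot 7 = -1240 + 14 = -1226$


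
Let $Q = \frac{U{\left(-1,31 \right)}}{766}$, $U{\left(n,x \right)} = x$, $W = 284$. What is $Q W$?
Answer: $\frac{4402}{383} \approx 11.493$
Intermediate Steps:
$Q = \frac{31}{766} \approx 0.04047$
$Q W = \frac{31}{766} \cdot 284 = \frac{4402}{383}$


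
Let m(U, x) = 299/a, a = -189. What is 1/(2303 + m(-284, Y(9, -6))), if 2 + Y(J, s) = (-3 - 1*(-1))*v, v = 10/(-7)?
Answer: 189/434968 ≈ 0.00043451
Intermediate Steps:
v = -10/7 (v = 10*(-⅐) = -10/7 ≈ -1.4286)
Y(J, s) = 6/7 (Y(J, s) = -2 + (-3 - 1*(-1))*(-10/7) = -2 + (-3 + 1)*(-10/7) = -2 - 2*(-10/7) = -2 + 20/7 = 6/7)
m(U, x) = -299/189 (m(U, x) = 299/(-189) = 299*(-1/189) = -299/189)
1/(2303 + m(-284, Y(9, -6))) = 1/(2303 - 299/189) = 1/(434968/189) = 189/434968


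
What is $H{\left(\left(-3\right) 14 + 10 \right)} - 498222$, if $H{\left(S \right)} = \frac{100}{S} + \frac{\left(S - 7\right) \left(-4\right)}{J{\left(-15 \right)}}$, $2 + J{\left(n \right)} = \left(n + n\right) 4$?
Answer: $- \frac{243134485}{488} \approx -4.9823 \cdot 10^{5}$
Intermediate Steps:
$J{\left(n \right)} = -2 + 8 n$ ($J{\left(n \right)} = -2 + \left(n + n\right) 4 = -2 + 2 n 4 = -2 + 8 n$)
$H{\left(S \right)} = - \frac{14}{61} + \frac{100}{S} + \frac{2 S}{61}$ ($H{\left(S \right)} = \frac{100}{S} + \frac{\left(S - 7\right) \left(-4\right)}{-2 + 8 \left(-15\right)} = \frac{100}{S} + \frac{\left(-7 + S\right) \left(-4\right)}{-2 - 120} = \frac{100}{S} + \frac{28 - 4 S}{-122} = \frac{100}{S} + \left(28 - 4 S\right) \left(- \frac{1}{122}\right) = \frac{100}{S} + \left(- \frac{14}{61} + \frac{2 S}{61}\right) = - \frac{14}{61} + \frac{100}{S} + \frac{2 S}{61}$)
$H{\left(\left(-3\right) 14 + 10 \right)} - 498222 = \frac{2 \left(3050 + \left(\left(-3\right) 14 + 10\right) \left(-7 + \left(\left(-3\right) 14 + 10\right)\right)\right)}{61 \left(\left(-3\right) 14 + 10\right)} - 498222 = \frac{2 \left(3050 + \left(-42 + 10\right) \left(-7 + \left(-42 + 10\right)\right)\right)}{61 \left(-42 + 10\right)} - 498222 = \frac{2 \left(3050 - 32 \left(-7 - 32\right)\right)}{61 \left(-32\right)} - 498222 = \frac{2}{61} \left(- \frac{1}{32}\right) \left(3050 - -1248\right) - 498222 = \frac{2}{61} \left(- \frac{1}{32}\right) \left(3050 + 1248\right) - 498222 = \frac{2}{61} \left(- \frac{1}{32}\right) 4298 - 498222 = - \frac{2149}{488} - 498222 = - \frac{243134485}{488}$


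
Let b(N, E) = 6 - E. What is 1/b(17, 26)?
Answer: -1/20 ≈ -0.050000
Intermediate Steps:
1/b(17, 26) = 1/(6 - 1*26) = 1/(6 - 26) = 1/(-20) = -1/20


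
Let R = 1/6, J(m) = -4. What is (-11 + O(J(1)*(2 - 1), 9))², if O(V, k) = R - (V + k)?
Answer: 9025/36 ≈ 250.69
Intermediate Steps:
R = ⅙ ≈ 0.16667
O(V, k) = ⅙ - V - k (O(V, k) = ⅙ - (V + k) = ⅙ + (-V - k) = ⅙ - V - k)
(-11 + O(J(1)*(2 - 1), 9))² = (-11 + (⅙ - (-4)*(2 - 1) - 1*9))² = (-11 + (⅙ - (-4) - 9))² = (-11 + (⅙ - 1*(-4) - 9))² = (-11 + (⅙ + 4 - 9))² = (-11 - 29/6)² = (-95/6)² = 9025/36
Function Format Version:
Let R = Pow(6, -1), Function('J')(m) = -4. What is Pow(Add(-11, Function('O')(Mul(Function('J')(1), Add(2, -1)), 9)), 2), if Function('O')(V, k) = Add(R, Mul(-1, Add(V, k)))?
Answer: Rational(9025, 36) ≈ 250.69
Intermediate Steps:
R = Rational(1, 6) ≈ 0.16667
Function('O')(V, k) = Add(Rational(1, 6), Mul(-1, V), Mul(-1, k)) (Function('O')(V, k) = Add(Rational(1, 6), Mul(-1, Add(V, k))) = Add(Rational(1, 6), Add(Mul(-1, V), Mul(-1, k))) = Add(Rational(1, 6), Mul(-1, V), Mul(-1, k)))
Pow(Add(-11, Function('O')(Mul(Function('J')(1), Add(2, -1)), 9)), 2) = Pow(Add(-11, Add(Rational(1, 6), Mul(-1, Mul(-4, Add(2, -1))), Mul(-1, 9))), 2) = Pow(Add(-11, Add(Rational(1, 6), Mul(-1, Mul(-4, 1)), -9)), 2) = Pow(Add(-11, Add(Rational(1, 6), Mul(-1, -4), -9)), 2) = Pow(Add(-11, Add(Rational(1, 6), 4, -9)), 2) = Pow(Add(-11, Rational(-29, 6)), 2) = Pow(Rational(-95, 6), 2) = Rational(9025, 36)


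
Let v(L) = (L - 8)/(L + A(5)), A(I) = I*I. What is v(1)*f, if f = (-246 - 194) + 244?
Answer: 686/13 ≈ 52.769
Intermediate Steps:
A(I) = I²
v(L) = (-8 + L)/(25 + L) (v(L) = (L - 8)/(L + 5²) = (-8 + L)/(L + 25) = (-8 + L)/(25 + L))
f = -196 (f = -440 + 244 = -196)
v(1)*f = ((-8 + 1)/(25 + 1))*(-196) = (-7/26)*(-196) = ((1/26)*(-7))*(-196) = -7/26*(-196) = 686/13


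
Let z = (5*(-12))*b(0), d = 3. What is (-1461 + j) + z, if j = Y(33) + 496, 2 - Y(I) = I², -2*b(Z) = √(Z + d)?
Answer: -2052 + 30*√3 ≈ -2000.0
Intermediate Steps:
b(Z) = -√(3 + Z)/2 (b(Z) = -√(Z + 3)/2 = -√(3 + Z)/2)
z = 30*√3 (z = (5*(-12))*(-√(3 + 0)/2) = -(-30)*√3 = 30*√3 ≈ 51.962)
Y(I) = 2 - I²
j = -591 (j = (2 - 1*33²) + 496 = (2 - 1*1089) + 496 = (2 - 1089) + 496 = -1087 + 496 = -591)
(-1461 + j) + z = (-1461 - 591) + 30*√3 = -2052 + 30*√3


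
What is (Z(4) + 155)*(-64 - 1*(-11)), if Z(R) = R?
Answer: -8427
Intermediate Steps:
(Z(4) + 155)*(-64 - 1*(-11)) = (4 + 155)*(-64 - 1*(-11)) = 159*(-64 + 11) = 159*(-53) = -8427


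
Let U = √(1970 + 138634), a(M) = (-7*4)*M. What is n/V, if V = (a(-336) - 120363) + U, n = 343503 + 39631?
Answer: -14170210990/4103623807 - 766268*√35151/12310871421 ≈ -3.4648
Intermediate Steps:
a(M) = -28*M
U = 2*√35151 (U = √140604 = 2*√35151 ≈ 374.97)
n = 383134
V = -110955 + 2*√35151 (V = (-28*(-336) - 120363) + 2*√35151 = (9408 - 120363) + 2*√35151 = -110955 + 2*√35151 ≈ -1.1058e+5)
n/V = 383134/(-110955 + 2*√35151)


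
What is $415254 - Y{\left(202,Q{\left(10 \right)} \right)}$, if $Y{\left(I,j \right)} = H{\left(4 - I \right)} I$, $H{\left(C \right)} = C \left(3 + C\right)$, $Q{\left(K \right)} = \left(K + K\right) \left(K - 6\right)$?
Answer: $-7383966$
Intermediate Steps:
$Q{\left(K \right)} = 2 K \left(-6 + K\right)$
$Y{\left(I,j \right)} = I \left(4 - I\right) \left(7 - I\right)$ ($Y{\left(I,j \right)} = \left(4 - I\right) \left(3 - \left(-4 + I\right)\right) I = \left(4 - I\right) \left(7 - I\right) I = I \left(4 - I\right) \left(7 - I\right)$)
$415254 - Y{\left(202,Q{\left(10 \right)} \right)} = 415254 - 202 \left(-7 + 202\right) \left(-4 + 202\right) = 415254 - 202 \cdot 195 \cdot 198 = 415254 - 7799220 = -7383966$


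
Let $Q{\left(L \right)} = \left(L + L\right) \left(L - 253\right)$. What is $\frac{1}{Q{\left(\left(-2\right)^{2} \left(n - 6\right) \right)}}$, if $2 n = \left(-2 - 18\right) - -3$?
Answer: $\frac{1}{36076} \approx 2.7719 \cdot 10^{-5}$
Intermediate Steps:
$n = - \frac{17}{2}$ ($n = \frac{\left(-2 - 18\right) - -3}{2} = \frac{\left(-2 - 18\right) + 3}{2} = \frac{-20 + 3}{2} = \frac{1}{2} \left(-17\right) = - \frac{17}{2} \approx -8.5$)
$Q{\left(L \right)} = 2 L \left(-253 + L\right)$
$\frac{1}{Q{\left(\left(-2\right)^{2} \left(n - 6\right) \right)}} = \frac{1}{2 \left(-2\right)^{2} \left(- \frac{17}{2} - 6\right) \left(-253 + \left(-2\right)^{2} \left(- \frac{17}{2} - 6\right)\right)} = \frac{1}{2 \cdot 4 \left(- \frac{29}{2}\right) \left(-253 + 4 \left(- \frac{29}{2}\right)\right)} = \frac{1}{2 \left(-58\right) \left(-253 - 58\right)} = \frac{1}{2 \left(-58\right) \left(-311\right)} = \frac{1}{36076}$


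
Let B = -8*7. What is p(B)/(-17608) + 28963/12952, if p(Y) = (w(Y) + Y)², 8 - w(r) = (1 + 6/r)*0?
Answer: 60017387/28507352 ≈ 2.1053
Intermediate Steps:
B = -56
w(r) = 8 (w(r) = 8 - (1 + 6/r)*0 = 8 - 1*0 = 8 + 0 = 8)
p(Y) = (8 + Y)²
p(B)/(-17608) + 28963/12952 = (8 - 56)²/(-17608) + 28963/12952 = (-48)²*(-1/17608) + 28963*(1/12952) = 2304*(-1/17608) + 28963/12952 = -288/2201 + 28963/12952 = 60017387/28507352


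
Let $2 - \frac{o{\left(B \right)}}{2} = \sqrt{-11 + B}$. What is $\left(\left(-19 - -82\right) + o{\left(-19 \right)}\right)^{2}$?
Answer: $4369 - 268 i \sqrt{30} \approx 4369.0 - 1467.9 i$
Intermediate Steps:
$o{\left(B \right)} = 4 - 2 \sqrt{-11 + B}$
$\left(\left(-19 - -82\right) + o{\left(-19 \right)}\right)^{2} = \left(\left(-19 - -82\right) + \left(4 - 2 \sqrt{-11 - 19}\right)\right)^{2} = \left(\left(-19 + 82\right) + \left(4 - 2 \sqrt{-30}\right)\right)^{2} = \left(63 + \left(4 - 2 i \sqrt{30}\right)\right)^{2} = \left(67 - 2 i \sqrt{30}\right)^{2}$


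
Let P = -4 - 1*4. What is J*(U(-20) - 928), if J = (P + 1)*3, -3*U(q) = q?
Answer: 19348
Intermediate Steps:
U(q) = -q/3
P = -8 (P = -4 - 4 = -8)
J = -21 (J = (-8 + 1)*3 = -7*3 = -21)
J*(U(-20) - 928) = -21*(-⅓*(-20) - 928) = -21*(20/3 - 928) = -21*(-2764/3) = 19348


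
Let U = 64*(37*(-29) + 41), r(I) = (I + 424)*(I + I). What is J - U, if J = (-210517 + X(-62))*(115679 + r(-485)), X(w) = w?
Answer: -36819461523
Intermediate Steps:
r(I) = 2*I*(424 + I) (r(I) = (424 + I)*(2*I) = 2*I*(424 + I))
U = -66048 (U = 64*(-1073 + 41) = 64*(-1032) = -66048)
J = -36819527571 (J = (-210517 - 62)*(115679 + 2*(-485)*(424 - 485)) = -210579*(115679 + 2*(-485)*(-61)) = -210579*(115679 + 59170) = -210579*174849 = -36819527571)
J - U = -36819527571 - 1*(-66048) = -36819527571 + 66048 = -36819461523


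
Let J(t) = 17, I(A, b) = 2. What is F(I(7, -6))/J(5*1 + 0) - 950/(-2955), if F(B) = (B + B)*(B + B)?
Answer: 12686/10047 ≈ 1.2627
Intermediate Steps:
F(B) = 4*B**2 (F(B) = (2*B)*(2*B) = 4*B**2)
F(I(7, -6))/J(5*1 + 0) - 950/(-2955) = (4*2**2)/17 - 950/(-2955) = (4*4)*(1/17) - 950*(-1/2955) = 16*(1/17) + 190/591 = 16/17 + 190/591 = 12686/10047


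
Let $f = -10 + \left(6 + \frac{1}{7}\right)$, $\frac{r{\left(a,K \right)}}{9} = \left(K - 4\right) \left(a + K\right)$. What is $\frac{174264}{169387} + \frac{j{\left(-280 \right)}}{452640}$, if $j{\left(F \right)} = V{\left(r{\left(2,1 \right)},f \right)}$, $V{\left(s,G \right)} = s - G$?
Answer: $\frac{9201008829}{8944988696} \approx 1.0286$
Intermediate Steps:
$r{\left(a,K \right)} = 9 \left(-4 + K\right) \left(K + a\right)$ ($r{\left(a,K \right)} = 9 \left(K - 4\right) \left(a + K\right) = 9 \left(-4 + K\right) \left(K + a\right)$)
$f = - \frac{27}{7}$ ($f = -10 + \left(6 + \frac{1}{7}\right) = -10 + \frac{43}{7} = - \frac{27}{7} \approx -3.8571$)
$j{\left(F \right)} = - \frac{540}{7}$ ($j{\left(F \right)} = \left(\left(-36\right) 1 - 72 + 9 \cdot 1^{2} + 9 \cdot 1 \cdot 2\right) - - \frac{27}{7} = \left(-36 - 72 + 9 \cdot 1 + 18\right) + \frac{27}{7} = \left(-36 - 72 + 9 + 18\right) + \frac{27}{7} = -81 + \frac{27}{7} = - \frac{540}{7}$)
$\frac{174264}{169387} + \frac{j{\left(-280 \right)}}{452640} = \frac{174264}{169387} - \frac{540}{7 \cdot 452640} = 174264 \cdot \frac{1}{169387} - \frac{9}{52808} = \frac{174264}{169387} - \frac{9}{52808} = \frac{9201008829}{8944988696}$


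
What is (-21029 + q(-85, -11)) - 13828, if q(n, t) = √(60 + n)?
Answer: -34857 + 5*I ≈ -34857.0 + 5.0*I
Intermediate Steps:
(-21029 + q(-85, -11)) - 13828 = (-21029 + √(60 - 85)) - 13828 = (-21029 + √(-25)) - 13828 = (-21029 + 5*I) - 13828 = -34857 + 5*I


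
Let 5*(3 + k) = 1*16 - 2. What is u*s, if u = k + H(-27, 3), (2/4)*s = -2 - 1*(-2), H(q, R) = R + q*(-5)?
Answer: 0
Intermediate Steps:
H(q, R) = R - 5*q
k = -1/5 (k = -3 + (1*16 - 2)/5 = -3 + (16 - 2)/5 = -3 + (1/5)*14 = -3 + 14/5 = -1/5 ≈ -0.20000)
s = 0 (s = 2*(-2 - 1*(-2)) = 2*(-2 + 2) = 2*0 = 0)
u = 689/5 (u = -1/5 + (3 - 5*(-27)) = -1/5 + (3 + 135) = -1/5 + 138 = 689/5 ≈ 137.80)
u*s = (689/5)*0 = 0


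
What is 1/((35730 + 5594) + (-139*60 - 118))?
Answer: 1/32866 ≈ 3.0427e-5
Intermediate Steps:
1/((35730 + 5594) + (-139*60 - 118)) = 1/(41324 + (-8340 - 118)) = 1/(41324 - 8458) = 1/32866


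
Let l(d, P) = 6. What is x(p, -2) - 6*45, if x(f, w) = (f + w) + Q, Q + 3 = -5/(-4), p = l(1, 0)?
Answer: -1071/4 ≈ -267.75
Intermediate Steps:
p = 6
Q = -7/4 (Q = -3 - 5/(-4) = -3 - 5*(-¼) = -3 + 5/4 = -7/4 ≈ -1.7500)
x(f, w) = -7/4 + f + w (x(f, w) = (f + w) - 7/4 = -7/4 + f + w)
x(p, -2) - 6*45 = (-7/4 + 6 - 2) - 6*45 = 9/4 - 270 = -1071/4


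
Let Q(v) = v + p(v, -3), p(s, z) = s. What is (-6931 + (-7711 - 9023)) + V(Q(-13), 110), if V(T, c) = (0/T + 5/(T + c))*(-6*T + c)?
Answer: -141895/6 ≈ -23649.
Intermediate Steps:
Q(v) = 2*v (Q(v) = v + v = 2*v)
V(T, c) = 5*(c - 6*T)/(T + c) (V(T, c) = (0 + 5/(T + c))*(c - 6*T) = (5/(T + c))*(c - 6*T) = 5*(c - 6*T)/(T + c))
(-6931 + (-7711 - 9023)) + V(Q(-13), 110) = (-6931 + (-7711 - 9023)) + 5*(110 - 12*(-13))/(2*(-13) + 110) = (-6931 - 16734) + 5*(110 - 6*(-26))/(-26 + 110) = -23665 + 5*(110 + 156)/84 = -23665 + 5*(1/84)*266 = -23665 + 95/6 = -141895/6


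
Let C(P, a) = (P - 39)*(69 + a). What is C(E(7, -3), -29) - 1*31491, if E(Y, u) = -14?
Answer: -33611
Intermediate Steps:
C(P, a) = (-39 + P)*(69 + a)
C(E(7, -3), -29) - 1*31491 = (-2691 - 39*(-29) + 69*(-14) - 14*(-29)) - 1*31491 = (-2691 + 1131 - 966 + 406) - 31491 = -2120 - 31491 = -33611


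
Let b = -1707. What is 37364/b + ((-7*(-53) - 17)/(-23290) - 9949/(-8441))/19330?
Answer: -35496654274453732/1621693487403975 ≈ -21.889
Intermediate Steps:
37364/b + ((-7*(-53) - 17)/(-23290) - 9949/(-8441))/19330 = 37364/(-1707) + ((-7*(-53) - 17)/(-23290) - 9949/(-8441))/19330 = 37364*(-1/1707) + ((371 - 17)*(-1/23290) - 9949*(-1/8441))*(1/19330) = -37364/1707 + (354*(-1/23290) + 9949/8441)*(1/19330) = -37364/1707 + (-177/11645 + 9949/8441)*(1/19330) = -37364/1707 + (114362048/98295445)*(1/19330) = -37364/1707 + 57181024/950025475925 = -35496654274453732/1621693487403975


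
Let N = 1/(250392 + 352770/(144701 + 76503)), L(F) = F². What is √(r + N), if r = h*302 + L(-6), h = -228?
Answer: I*√52782147890753207975643882/27694032369 ≈ 262.34*I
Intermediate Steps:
r = -68820 (r = -228*302 + (-6)² = -68856 + 36 = -68820)
N = 110602/27694032369 (N = 1/(250392 + 352770/221204) = 1/(250392 + 352770*(1/221204)) = 1/(250392 + 176385/110602) = 1/(27694032369/110602) = 110602/27694032369 ≈ 3.9937e-6)
√(r + N) = √(-68820 + 110602/27694032369) = √(-1905903307523978/27694032369) = I*√52782147890753207975643882/27694032369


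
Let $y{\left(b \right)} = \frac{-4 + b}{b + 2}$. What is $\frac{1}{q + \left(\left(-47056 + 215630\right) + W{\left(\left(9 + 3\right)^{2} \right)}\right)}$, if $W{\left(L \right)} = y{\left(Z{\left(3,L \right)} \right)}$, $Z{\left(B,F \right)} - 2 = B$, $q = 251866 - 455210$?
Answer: $- \frac{7}{243389} \approx -2.8761 \cdot 10^{-5}$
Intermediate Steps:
$q = -203344$
$Z{\left(B,F \right)} = 2 + B$
$y{\left(b \right)} = \frac{-4 + b}{2 + b}$
$W{\left(L \right)} = \frac{1}{7}$ ($W{\left(L \right)} = \frac{-4 + \left(2 + 3\right)}{2 + \left(2 + 3\right)} = \frac{-4 + 5}{2 + 5} = \frac{1}{7} \cdot 1 = \frac{1}{7}$)
$\frac{1}{q + \left(\left(-47056 + 215630\right) + W{\left(\left(9 + 3\right)^{2} \right)}\right)} = \frac{1}{-203344 + \left(\left(-47056 + 215630\right) + \frac{1}{7}\right)} = \frac{1}{-203344 + \left(168574 + \frac{1}{7}\right)} = \frac{1}{-203344 + \frac{1180019}{7}} = \frac{1}{- \frac{243389}{7}} = - \frac{7}{243389}$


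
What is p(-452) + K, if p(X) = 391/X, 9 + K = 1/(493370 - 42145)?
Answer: -2012011823/203953700 ≈ -9.8650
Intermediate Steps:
K = -4061024/451225 (K = -9 + 1/(493370 - 42145) = -9 + 1/451225 = -4061024/451225 ≈ -9.0000)
p(-452) + K = 391/(-452) - 4061024/451225 = 391*(-1/452) - 4061024/451225 = -391/452 - 4061024/451225 = -2012011823/203953700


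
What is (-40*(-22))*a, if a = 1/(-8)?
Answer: -110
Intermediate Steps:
a = -⅛ ≈ -0.12500
(-40*(-22))*a = -40*(-22)*(-⅛) = 880*(-⅛) = -110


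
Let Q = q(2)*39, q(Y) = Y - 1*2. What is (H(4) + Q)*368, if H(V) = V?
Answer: 1472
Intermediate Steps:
q(Y) = -2 + Y (q(Y) = Y - 2 = -2 + Y)
Q = 0 (Q = (-2 + 2)*39 = 0*39 = 0)
(H(4) + Q)*368 = (4 + 0)*368 = 4*368 = 1472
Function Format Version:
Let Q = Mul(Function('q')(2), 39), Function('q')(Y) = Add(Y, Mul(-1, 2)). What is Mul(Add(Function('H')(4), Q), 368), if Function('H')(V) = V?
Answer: 1472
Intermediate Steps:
Function('q')(Y) = Add(-2, Y) (Function('q')(Y) = Add(Y, -2) = Add(-2, Y))
Q = 0 (Q = Mul(Add(-2, 2), 39) = Mul(0, 39) = 0)
Mul(Add(Function('H')(4), Q), 368) = Mul(Add(4, 0), 368) = Mul(4, 368) = 1472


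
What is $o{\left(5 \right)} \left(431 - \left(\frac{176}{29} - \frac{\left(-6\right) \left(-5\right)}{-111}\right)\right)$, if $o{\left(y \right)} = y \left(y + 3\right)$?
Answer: $\frac{18226440}{1073} \approx 16986.0$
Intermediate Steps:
$o{\left(y \right)} = y \left(3 + y\right)$
$o{\left(5 \right)} \left(431 - \left(\frac{176}{29} - \frac{\left(-6\right) \left(-5\right)}{-111}\right)\right) = 5 \left(3 + 5\right) \left(431 - \left(\frac{176}{29} - \frac{\left(-6\right) \left(-5\right)}{-111}\right)\right) = 5 \cdot 8 \left(431 + \left(\left(-176\right) \frac{1}{29} + 30 \left(- \frac{1}{111}\right)\right)\right) = 40 \left(431 - \frac{6802}{1073}\right) = 40 \cdot \frac{455661}{1073} = \frac{18226440}{1073}$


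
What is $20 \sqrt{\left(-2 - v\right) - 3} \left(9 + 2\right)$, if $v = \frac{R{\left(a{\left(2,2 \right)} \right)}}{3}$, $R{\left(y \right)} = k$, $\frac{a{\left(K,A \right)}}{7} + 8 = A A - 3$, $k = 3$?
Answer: $220 i \sqrt{6} \approx 538.89 i$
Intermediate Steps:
$a{\left(K,A \right)} = -77 + 7 A^{2}$ ($a{\left(K,A \right)} = -56 + 7 \left(A A - 3\right) = -56 + 7 \left(A^{2} - 3\right) = -56 + 7 \left(-3 + A^{2}\right) = -56 + \left(-21 + 7 A^{2}\right) = -77 + 7 A^{2}$)
$R{\left(y \right)} = 3$
$v = 1$ ($v = \frac{3}{3} = 3 \cdot \frac{1}{3} = 1$)
$20 \sqrt{\left(-2 - v\right) - 3} \left(9 + 2\right) = 20 \sqrt{\left(-2 - 1\right) - 3} \left(9 + 2\right) = 20 \sqrt{\left(-2 - 1\right) - 3} \cdot 11 = 20 \sqrt{-3 - 3} \cdot 11 = 20 \sqrt{-6} \cdot 11 = 20 i \sqrt{6} \cdot 11 = 220 i \sqrt{6}$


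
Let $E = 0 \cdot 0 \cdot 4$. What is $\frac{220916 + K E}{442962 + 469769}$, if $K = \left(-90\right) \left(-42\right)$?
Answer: $\frac{220916}{912731} \approx 0.24204$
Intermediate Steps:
$E = 0$ ($E = 0 \cdot 4 = 0$)
$K = 3780$
$\frac{220916 + K E}{442962 + 469769} = \frac{220916 + 3780 \cdot 0}{442962 + 469769} = \frac{220916 + 0}{912731} = 220916 \cdot \frac{1}{912731} = \frac{220916}{912731}$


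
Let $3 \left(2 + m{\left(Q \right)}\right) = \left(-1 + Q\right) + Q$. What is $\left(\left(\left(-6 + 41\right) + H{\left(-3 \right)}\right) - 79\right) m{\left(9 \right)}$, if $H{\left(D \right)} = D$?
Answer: $- \frac{517}{3} \approx -172.33$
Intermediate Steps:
$m{\left(Q \right)} = - \frac{7}{3} + \frac{2 Q}{3}$ ($m{\left(Q \right)} = -2 + \frac{\left(-1 + Q\right) + Q}{3} = -2 + \frac{-1 + 2 Q}{3} = -2 + \left(- \frac{1}{3} + \frac{2 Q}{3}\right) = - \frac{7}{3} + \frac{2 Q}{3}$)
$\left(\left(\left(-6 + 41\right) + H{\left(-3 \right)}\right) - 79\right) m{\left(9 \right)} = \left(\left(\left(-6 + 41\right) - 3\right) - 79\right) \left(- \frac{7}{3} + \frac{2}{3} \cdot 9\right) = \left(\left(35 - 3\right) - 79\right) \left(- \frac{7}{3} + 6\right) = \left(32 - 79\right) \frac{11}{3} = \left(-47\right) \frac{11}{3} = - \frac{517}{3}$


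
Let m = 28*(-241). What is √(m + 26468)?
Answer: 2*√4930 ≈ 140.43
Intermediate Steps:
m = -6748
√(m + 26468) = √(-6748 + 26468) = √19720 = 2*√4930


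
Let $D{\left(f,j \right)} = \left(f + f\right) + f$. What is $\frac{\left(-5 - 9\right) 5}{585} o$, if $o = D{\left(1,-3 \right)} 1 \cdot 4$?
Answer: $- \frac{56}{39} \approx -1.4359$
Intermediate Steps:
$D{\left(f,j \right)} = 3 f$ ($D{\left(f,j \right)} = 2 f + f = 3 f$)
$o = 12$ ($o = 3 \cdot 1 \cdot 1 \cdot 4 = 3 \cdot 1 \cdot 4 = 3 \cdot 4 = 12$)
$\frac{\left(-5 - 9\right) 5}{585} o = \frac{\left(-5 - 9\right) 5}{585} \cdot 12 = \left(-14\right) 5 \cdot \frac{1}{585} \cdot 12 = \left(-70\right) \frac{1}{585} \cdot 12 = \left(- \frac{14}{117}\right) 12 = - \frac{56}{39}$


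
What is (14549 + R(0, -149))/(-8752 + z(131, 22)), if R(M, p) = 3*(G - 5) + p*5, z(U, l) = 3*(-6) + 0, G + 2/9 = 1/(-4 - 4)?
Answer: -330911/210480 ≈ -1.5722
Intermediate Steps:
G = -25/72 (G = -2/9 + 1/(-4 - 4) = -2/9 + 1/(-8) = -2/9 - ⅛ = -25/72 ≈ -0.34722)
z(U, l) = -18 (z(U, l) = -18 + 0 = -18)
R(M, p) = -385/24 + 5*p (R(M, p) = 3*(-25/72 - 5) + p*5 = 3*(-385/72) + 5*p = -385/24 + 5*p)
(14549 + R(0, -149))/(-8752 + z(131, 22)) = (14549 + (-385/24 + 5*(-149)))/(-8752 - 18) = (14549 + (-385/24 - 745))/(-8770) = (14549 - 18265/24)*(-1/8770) = (330911/24)*(-1/8770) = -330911/210480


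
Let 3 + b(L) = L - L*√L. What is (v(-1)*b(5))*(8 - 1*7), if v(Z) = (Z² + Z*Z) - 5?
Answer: -6 + 15*√5 ≈ 27.541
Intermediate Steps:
v(Z) = -5 + 2*Z² (v(Z) = (Z² + Z²) - 5 = 2*Z² - 5 = -5 + 2*Z²)
b(L) = -3 + L - L^(3/2) (b(L) = -3 + (L - L*√L) = -3 + (L - L^(3/2)) = -3 + L - L^(3/2))
(v(-1)*b(5))*(8 - 1*7) = ((-5 + 2*(-1)²)*(-3 + 5 - 5^(3/2)))*(8 - 1*7) = ((-5 + 2*1)*(-3 + 5 - 5*√5))*(8 - 7) = ((-5 + 2)*(-3 + 5 - 5*√5))*1 = -3*(2 - 5*√5)*1 = (-6 + 15*√5)*1 = -6 + 15*√5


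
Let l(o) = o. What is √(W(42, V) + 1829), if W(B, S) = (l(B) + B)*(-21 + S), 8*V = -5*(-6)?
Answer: 2*√95 ≈ 19.494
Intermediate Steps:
V = 15/4 (V = (-5*(-6))/8 = (⅛)*30 = 15/4 ≈ 3.7500)
W(B, S) = 2*B*(-21 + S) (W(B, S) = (B + B)*(-21 + S) = (2*B)*(-21 + S) = 2*B*(-21 + S))
√(W(42, V) + 1829) = √(2*42*(-21 + 15/4) + 1829) = √(2*42*(-69/4) + 1829) = √(-1449 + 1829) = √380 = 2*√95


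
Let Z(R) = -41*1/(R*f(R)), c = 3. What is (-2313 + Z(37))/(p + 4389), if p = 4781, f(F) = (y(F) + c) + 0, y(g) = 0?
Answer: -128392/508935 ≈ -0.25228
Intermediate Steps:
f(F) = 3 (f(F) = (0 + 3) + 0 = 3 + 0 = 3)
Z(R) = -41/(3*R) (Z(R) = -41*1/(3*R) = -41/(3*R))
(-2313 + Z(37))/(p + 4389) = (-2313 - 41/3/37)/(4781 + 4389) = (-2313 - 41/3*1/37)/9170 = (-2313 - 41/111)*(1/9170) = -256784/111*1/9170 = -128392/508935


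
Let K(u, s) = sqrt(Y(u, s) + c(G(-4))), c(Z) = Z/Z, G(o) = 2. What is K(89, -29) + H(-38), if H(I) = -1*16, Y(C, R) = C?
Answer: -16 + 3*sqrt(10) ≈ -6.5132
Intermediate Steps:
c(Z) = 1
H(I) = -16
K(u, s) = sqrt(1 + u) (K(u, s) = sqrt(u + 1) = sqrt(1 + u))
K(89, -29) + H(-38) = sqrt(1 + 89) - 16 = sqrt(90) - 16 = 3*sqrt(10) - 16 = -16 + 3*sqrt(10)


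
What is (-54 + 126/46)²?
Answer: 1390041/529 ≈ 2627.7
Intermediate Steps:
(-54 + 126/46)² = (-54 + 126*(1/46))² = (-54 + 63/23)² = (-1179/23)² = 1390041/529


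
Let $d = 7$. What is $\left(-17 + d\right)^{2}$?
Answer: $100$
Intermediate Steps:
$\left(-17 + d\right)^{2} = \left(-17 + 7\right)^{2} = \left(-10\right)^{2} = 100$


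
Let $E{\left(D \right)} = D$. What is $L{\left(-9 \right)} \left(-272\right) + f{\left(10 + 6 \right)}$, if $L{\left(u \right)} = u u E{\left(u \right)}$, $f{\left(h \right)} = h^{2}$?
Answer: $198544$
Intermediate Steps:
$L{\left(u \right)} = u^{3}$ ($L{\left(u \right)} = u u u = u^{2} u = u^{3}$)
$L{\left(-9 \right)} \left(-272\right) + f{\left(10 + 6 \right)} = \left(-9\right)^{3} \left(-272\right) + \left(10 + 6\right)^{2} = \left(-729\right) \left(-272\right) + 16^{2} = 198288 + 256 = 198544$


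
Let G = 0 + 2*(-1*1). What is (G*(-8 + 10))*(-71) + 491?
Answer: 775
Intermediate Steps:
G = -2 (G = 0 + 2*(-1) = 0 - 2 = -2)
(G*(-8 + 10))*(-71) + 491 = -2*(-8 + 10)*(-71) + 491 = -2*2*(-71) + 491 = -4*(-71) + 491 = 284 + 491 = 775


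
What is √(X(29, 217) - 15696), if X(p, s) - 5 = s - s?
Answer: I*√15691 ≈ 125.26*I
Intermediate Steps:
X(p, s) = 5 (X(p, s) = 5 + (s - s) = 5 + 0 = 5)
√(X(29, 217) - 15696) = √(5 - 15696) = √(-15691) = I*√15691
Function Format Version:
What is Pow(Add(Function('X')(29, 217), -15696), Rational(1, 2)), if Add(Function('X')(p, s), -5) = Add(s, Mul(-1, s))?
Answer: Mul(I, Pow(15691, Rational(1, 2))) ≈ Mul(125.26, I)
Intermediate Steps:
Function('X')(p, s) = 5 (Function('X')(p, s) = Add(5, Add(s, Mul(-1, s))) = Add(5, 0) = 5)
Pow(Add(Function('X')(29, 217), -15696), Rational(1, 2)) = Pow(Add(5, -15696), Rational(1, 2)) = Pow(-15691, Rational(1, 2)) = Mul(I, Pow(15691, Rational(1, 2)))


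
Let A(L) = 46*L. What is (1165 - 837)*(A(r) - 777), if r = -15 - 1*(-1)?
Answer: -466088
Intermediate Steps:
r = -14 (r = -15 + 1 = -14)
(1165 - 837)*(A(r) - 777) = (1165 - 837)*(46*(-14) - 777) = 328*(-644 - 777) = 328*(-1421) = -466088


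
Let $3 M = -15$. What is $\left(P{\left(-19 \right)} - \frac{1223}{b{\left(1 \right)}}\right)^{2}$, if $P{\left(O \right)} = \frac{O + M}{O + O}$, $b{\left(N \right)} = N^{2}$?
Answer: $\frac{539400625}{361} \approx 1.4942 \cdot 10^{6}$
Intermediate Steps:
$M = -5$ ($M = \frac{1}{3} \left(-15\right) = -5$)
$P{\left(O \right)} = \frac{-5 + O}{2 O}$ ($P{\left(O \right)} = \frac{O - 5}{O + O} = \frac{-5 + O}{2 O}$)
$\left(P{\left(-19 \right)} - \frac{1223}{b{\left(1 \right)}}\right)^{2} = \left(\frac{-5 - 19}{2 \left(-19\right)} - \frac{1223}{1^{2}}\right)^{2} = \left(\frac{1}{2} \left(- \frac{1}{19}\right) \left(-24\right) - \frac{1223}{1}\right)^{2} = \left(\frac{12}{19} - 1223\right)^{2} = \left(- \frac{23225}{19}\right)^{2} = \frac{539400625}{361}$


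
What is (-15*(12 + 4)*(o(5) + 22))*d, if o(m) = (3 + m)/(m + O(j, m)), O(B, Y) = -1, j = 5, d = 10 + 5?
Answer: -86400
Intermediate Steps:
d = 15
o(m) = (3 + m)/(-1 + m) (o(m) = (3 + m)/(m - 1) = (3 + m)/(-1 + m))
(-15*(12 + 4)*(o(5) + 22))*d = -15*(12 + 4)*((3 + 5)/(-1 + 5) + 22)*15 = -240*(8/4 + 22)*15 = -240*((¼)*8 + 22)*15 = -240*(2 + 22)*15 = -240*24*15 = -15*384*15 = -5760*15 = -86400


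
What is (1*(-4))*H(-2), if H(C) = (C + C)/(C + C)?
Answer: -4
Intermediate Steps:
H(C) = 1 (H(C) = (2*C)/((2*C)) = (2*C)*(1/(2*C)) = 1)
(1*(-4))*H(-2) = (1*(-4))*1 = -4*1 = -4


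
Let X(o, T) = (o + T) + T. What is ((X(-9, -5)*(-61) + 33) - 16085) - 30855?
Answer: -45748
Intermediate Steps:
X(o, T) = o + 2*T (X(o, T) = (T + o) + T = o + 2*T)
((X(-9, -5)*(-61) + 33) - 16085) - 30855 = (((-9 + 2*(-5))*(-61) + 33) - 16085) - 30855 = (((-9 - 10)*(-61) + 33) - 16085) - 30855 = ((-19*(-61) + 33) - 16085) - 30855 = ((1159 + 33) - 16085) - 30855 = (1192 - 16085) - 30855 = -14893 - 30855 = -45748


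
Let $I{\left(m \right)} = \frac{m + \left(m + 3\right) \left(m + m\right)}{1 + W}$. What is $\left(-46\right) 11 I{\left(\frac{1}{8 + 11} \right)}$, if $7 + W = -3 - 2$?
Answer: $\frac{6210}{361} \approx 17.202$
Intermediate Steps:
$W = -12$ ($W = -7 - 5 = -12$)
$I{\left(m \right)} = - \frac{m}{11} - \frac{2 m \left(3 + m\right)}{11}$ ($I{\left(m \right)} = \frac{m + \left(m + 3\right) \left(m + m\right)}{1 - 12} = \frac{m + \left(3 + m\right) 2 m}{-11} = \left(m + 2 m \left(3 + m\right)\right) \left(- \frac{1}{11}\right) = - \frac{m}{11} - \frac{2 m \left(3 + m\right)}{11}$)
$\left(-46\right) 11 I{\left(\frac{1}{8 + 11} \right)} = \left(-46\right) 11 \left(- \frac{7 + \frac{2}{8 + 11}}{11 \left(8 + 11\right)}\right) = - 506 \left(- \frac{7 + \frac{2}{19}}{11 \cdot 19}\right) = - 506 \left(\left(- \frac{1}{11}\right) \frac{1}{19} \left(7 + 2 \cdot \frac{1}{19}\right)\right) = - 506 \left(\left(- \frac{1}{11}\right) \frac{1}{19} \left(7 + \frac{2}{19}\right)\right) = - 506 \left(\left(- \frac{1}{11}\right) \frac{1}{19} \cdot \frac{135}{19}\right) = \left(-506\right) \left(- \frac{135}{3971}\right) = \frac{6210}{361}$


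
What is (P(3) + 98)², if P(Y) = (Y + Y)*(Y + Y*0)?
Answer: 13456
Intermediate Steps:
P(Y) = 2*Y² (P(Y) = (2*Y)*(Y + 0) = (2*Y)*Y = 2*Y²)
(P(3) + 98)² = (2*3² + 98)² = (2*9 + 98)² = (18 + 98)² = 116² = 13456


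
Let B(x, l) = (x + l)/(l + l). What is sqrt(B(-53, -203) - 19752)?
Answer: 2*I*sqrt(203483546)/203 ≈ 140.54*I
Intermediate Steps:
B(x, l) = (l + x)/(2*l) (B(x, l) = (l + x)/((2*l)) = (l + x)*(1/(2*l)) = (l + x)/(2*l))
sqrt(B(-53, -203) - 19752) = sqrt((1/2)*(-203 - 53)/(-203) - 19752) = sqrt((1/2)*(-1/203)*(-256) - 19752) = sqrt(128/203 - 19752) = sqrt(-4009528/203) = 2*I*sqrt(203483546)/203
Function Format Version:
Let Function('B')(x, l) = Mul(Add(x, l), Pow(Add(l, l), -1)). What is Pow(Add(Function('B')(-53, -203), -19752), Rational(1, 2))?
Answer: Mul(Rational(2, 203), I, Pow(203483546, Rational(1, 2))) ≈ Mul(140.54, I)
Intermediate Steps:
Function('B')(x, l) = Mul(Rational(1, 2), Pow(l, -1), Add(l, x)) (Function('B')(x, l) = Mul(Add(l, x), Pow(Mul(2, l), -1)) = Mul(Add(l, x), Mul(Rational(1, 2), Pow(l, -1))) = Mul(Rational(1, 2), Pow(l, -1), Add(l, x)))
Pow(Add(Function('B')(-53, -203), -19752), Rational(1, 2)) = Pow(Add(Mul(Rational(1, 2), Pow(-203, -1), Add(-203, -53)), -19752), Rational(1, 2)) = Pow(Add(Mul(Rational(1, 2), Rational(-1, 203), -256), -19752), Rational(1, 2)) = Pow(Add(Rational(128, 203), -19752), Rational(1, 2)) = Pow(Rational(-4009528, 203), Rational(1, 2)) = Mul(Rational(2, 203), I, Pow(203483546, Rational(1, 2)))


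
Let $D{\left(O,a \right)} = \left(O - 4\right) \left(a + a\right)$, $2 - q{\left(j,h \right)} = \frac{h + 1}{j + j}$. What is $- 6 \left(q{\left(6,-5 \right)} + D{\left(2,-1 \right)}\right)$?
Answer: $-38$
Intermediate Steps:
$q{\left(j,h \right)} = 2 - \frac{1 + h}{2 j}$ ($q{\left(j,h \right)} = 2 - \frac{h + 1}{j + j} = 2 - \frac{1 + h}{2 j}$)
$D{\left(O,a \right)} = 2 a \left(-4 + O\right)$ ($D{\left(O,a \right)} = \left(-4 + O\right) 2 a = 2 a \left(-4 + O\right)$)
$- 6 \left(q{\left(6,-5 \right)} + D{\left(2,-1 \right)}\right) = - 6 \left(\frac{-1 - -5 + 4 \cdot 6}{2 \cdot 6} + 2 \left(-1\right) \left(-4 + 2\right)\right) = - 6 \left(\frac{1}{2} \cdot \frac{1}{6} \left(-1 + 5 + 24\right) + 2 \left(-1\right) \left(-2\right)\right) = - 6 \left(\frac{1}{2} \cdot \frac{1}{6} \cdot 28 + 4\right) = - 6 \left(\frac{7}{3} + 4\right) = \left(-6\right) \frac{19}{3} = -38$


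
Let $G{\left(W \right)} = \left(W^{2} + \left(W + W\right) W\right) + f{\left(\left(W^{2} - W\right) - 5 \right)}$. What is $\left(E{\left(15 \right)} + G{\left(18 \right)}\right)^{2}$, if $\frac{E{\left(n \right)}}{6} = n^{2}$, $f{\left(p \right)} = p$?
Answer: $6880129$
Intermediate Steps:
$E{\left(n \right)} = 6 n^{2}$
$G{\left(W \right)} = -5 - W + 4 W^{2}$ ($G{\left(W \right)} = \left(W^{2} + \left(W + W\right) W\right) - \left(5 + W - W^{2}\right) = \left(W^{2} + 2 W W\right) - \left(5 + W - W^{2}\right) = \left(W^{2} + 2 W^{2}\right) - \left(5 + W - W^{2}\right) = 3 W^{2} - \left(5 + W - W^{2}\right) = -5 - W + 4 W^{2}$)
$\left(E{\left(15 \right)} + G{\left(18 \right)}\right)^{2} = \left(6 \cdot 15^{2} - \left(23 - 1296\right)\right)^{2} = \left(6 \cdot 225 - -1273\right)^{2} = \left(1350 - -1273\right)^{2} = \left(1350 + 1273\right)^{2} = 2623^{2} = 6880129$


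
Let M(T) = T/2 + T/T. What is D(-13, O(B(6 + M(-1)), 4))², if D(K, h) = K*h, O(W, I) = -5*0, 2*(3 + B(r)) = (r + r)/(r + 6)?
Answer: 0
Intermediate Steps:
M(T) = 1 + T/2 (M(T) = T*(½) + 1 = T/2 + 1 = 1 + T/2)
B(r) = -3 + r/(6 + r) (B(r) = -3 + ((r + r)/(r + 6))/2 = -3 + ((2*r)/(6 + r))/2 = -3 + (2*r/(6 + r))/2 = -3 + r/(6 + r))
O(W, I) = 0
D(-13, O(B(6 + M(-1)), 4))² = (-13*0)² = 0² = 0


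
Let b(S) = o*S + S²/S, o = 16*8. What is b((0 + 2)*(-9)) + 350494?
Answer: 348172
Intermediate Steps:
o = 128
b(S) = 129*S (b(S) = 128*S + S²/S = 128*S + S = 129*S)
b((0 + 2)*(-9)) + 350494 = 129*((0 + 2)*(-9)) + 350494 = 129*(2*(-9)) + 350494 = 129*(-18) + 350494 = -2322 + 350494 = 348172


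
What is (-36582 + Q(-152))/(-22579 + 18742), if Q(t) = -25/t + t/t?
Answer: 1853429/194408 ≈ 9.5337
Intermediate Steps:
Q(t) = 1 - 25/t (Q(t) = -25/t + 1 = 1 - 25/t)
(-36582 + Q(-152))/(-22579 + 18742) = (-36582 + (-25 - 152)/(-152))/(-22579 + 18742) = (-36582 - 1/152*(-177))/(-3837) = (-36582 + 177/152)*(-1/3837) = -5560287/152*(-1/3837) = 1853429/194408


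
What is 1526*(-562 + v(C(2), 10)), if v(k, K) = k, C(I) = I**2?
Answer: -851508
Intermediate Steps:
1526*(-562 + v(C(2), 10)) = 1526*(-562 + 2**2) = 1526*(-562 + 4) = 1526*(-558) = -851508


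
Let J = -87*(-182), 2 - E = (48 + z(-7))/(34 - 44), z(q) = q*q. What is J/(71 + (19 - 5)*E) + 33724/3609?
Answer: 162658253/2118483 ≈ 76.781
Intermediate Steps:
z(q) = q²
E = 117/10 (E = 2 - (48 + (-7)²)/(34 - 44) = 2 - (48 + 49)/(-10) = 2 - 97*(-1)/10 = 2 - 1*(-97/10) = 2 + 97/10 = 117/10 ≈ 11.700)
J = 15834
J/(71 + (19 - 5)*E) + 33724/3609 = 15834/(71 + (19 - 5)*(117/10)) + 33724/3609 = 15834/(71 + 14*(117/10)) + 33724*(1/3609) = 15834/(71 + 819/5) + 33724/3609 = 15834/(1174/5) + 33724/3609 = 15834*(5/1174) + 33724/3609 = 39585/587 + 33724/3609 = 162658253/2118483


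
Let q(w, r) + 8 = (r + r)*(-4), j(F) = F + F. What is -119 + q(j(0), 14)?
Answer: -239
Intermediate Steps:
j(F) = 2*F
q(w, r) = -8 - 8*r (q(w, r) = -8 + (r + r)*(-4) = -8 + (2*r)*(-4) = -8 - 8*r)
-119 + q(j(0), 14) = -119 + (-8 - 8*14) = -119 + (-8 - 112) = -119 - 120 = -239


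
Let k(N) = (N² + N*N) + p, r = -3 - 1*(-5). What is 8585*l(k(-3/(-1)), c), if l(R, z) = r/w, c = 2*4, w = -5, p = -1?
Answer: -3434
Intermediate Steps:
r = 2 (r = -3 + 5 = 2)
c = 8
k(N) = -1 + 2*N² (k(N) = (N² + N*N) - 1 = (N² + N²) - 1 = 2*N² - 1 = -1 + 2*N²)
l(R, z) = -⅖ (l(R, z) = 2/(-5) = 2*(-⅕) = -⅖)
8585*l(k(-3/(-1)), c) = 8585*(-⅖) = -3434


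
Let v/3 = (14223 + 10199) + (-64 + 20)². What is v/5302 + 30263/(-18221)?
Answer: 640176464/48303871 ≈ 13.253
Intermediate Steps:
v = 79074 (v = 3*((14223 + 10199) + (-64 + 20)²) = 3*(24422 + (-44)²) = 3*(24422 + 1936) = 3*26358 = 79074)
v/5302 + 30263/(-18221) = 79074/5302 + 30263/(-18221) = 79074*(1/5302) + 30263*(-1/18221) = 39537/2651 - 30263/18221 = 640176464/48303871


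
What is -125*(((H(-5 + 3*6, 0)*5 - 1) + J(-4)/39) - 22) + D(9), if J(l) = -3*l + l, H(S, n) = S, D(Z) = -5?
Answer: -205945/39 ≈ -5280.6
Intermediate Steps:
J(l) = -2*l
-125*(((H(-5 + 3*6, 0)*5 - 1) + J(-4)/39) - 22) + D(9) = -125*((((-5 + 3*6)*5 - 1) - 2*(-4)/39) - 22) - 5 = -125*((((-5 + 18)*5 - 1) + 8*(1/39)) - 22) - 5 = -125*(((13*5 - 1) + 8/39) - 22) - 5 = -125*(((65 - 1) + 8/39) - 22) - 5 = -125*((64 + 8/39) - 22) - 5 = -125*(2504/39 - 22) - 5 = -125*1646/39 - 5 = -205750/39 - 5 = -205945/39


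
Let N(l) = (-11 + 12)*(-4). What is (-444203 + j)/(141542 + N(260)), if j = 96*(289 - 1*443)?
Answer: -458987/141538 ≈ -3.2429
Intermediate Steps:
j = -14784 (j = 96*(289 - 443) = 96*(-154) = -14784)
N(l) = -4 (N(l) = 1*(-4) = -4)
(-444203 + j)/(141542 + N(260)) = (-444203 - 14784)/(141542 - 4) = -458987/141538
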